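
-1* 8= -8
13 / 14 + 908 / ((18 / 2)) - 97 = 607 / 126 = 4.82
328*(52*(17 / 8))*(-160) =-5799040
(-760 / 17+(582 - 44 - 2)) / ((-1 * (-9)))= 928 / 17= 54.59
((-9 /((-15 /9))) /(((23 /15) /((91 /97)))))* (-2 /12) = -2457 /4462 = -0.55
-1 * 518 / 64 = -259 / 32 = -8.09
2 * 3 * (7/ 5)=42/ 5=8.40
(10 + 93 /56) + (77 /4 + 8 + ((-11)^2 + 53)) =11923 /56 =212.91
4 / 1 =4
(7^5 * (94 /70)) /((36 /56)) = 1579858 /45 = 35107.96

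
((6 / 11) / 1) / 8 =3 / 44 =0.07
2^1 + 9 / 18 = 5 / 2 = 2.50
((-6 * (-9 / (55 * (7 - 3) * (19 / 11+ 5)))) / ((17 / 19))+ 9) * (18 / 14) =1023597 / 88060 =11.62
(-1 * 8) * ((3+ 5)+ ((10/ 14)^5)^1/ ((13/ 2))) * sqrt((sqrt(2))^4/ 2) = -14033424 * sqrt(2)/ 218491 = -90.83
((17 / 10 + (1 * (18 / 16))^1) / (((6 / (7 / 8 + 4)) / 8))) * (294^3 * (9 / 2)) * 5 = 41996810583 / 4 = 10499202645.75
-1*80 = -80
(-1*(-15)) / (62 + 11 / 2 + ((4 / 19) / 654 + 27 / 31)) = 5778090 / 26337031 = 0.22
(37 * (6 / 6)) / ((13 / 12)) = 444 / 13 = 34.15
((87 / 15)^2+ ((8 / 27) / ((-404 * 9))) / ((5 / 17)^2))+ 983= 124756862 / 122715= 1016.64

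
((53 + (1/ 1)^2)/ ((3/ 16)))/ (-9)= -32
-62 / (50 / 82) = -2542 / 25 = -101.68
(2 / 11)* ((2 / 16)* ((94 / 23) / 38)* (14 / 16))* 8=329 / 19228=0.02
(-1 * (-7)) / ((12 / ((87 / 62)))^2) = 5887 / 61504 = 0.10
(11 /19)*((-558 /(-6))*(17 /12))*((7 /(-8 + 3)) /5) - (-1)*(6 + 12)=-6379 /1900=-3.36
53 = 53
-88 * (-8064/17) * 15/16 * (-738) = -490976640/17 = -28880978.82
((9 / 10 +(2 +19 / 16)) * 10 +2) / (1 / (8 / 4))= 343 / 4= 85.75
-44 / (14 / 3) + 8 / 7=-58 / 7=-8.29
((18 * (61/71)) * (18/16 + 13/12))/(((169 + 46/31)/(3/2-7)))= -3307359/3001880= -1.10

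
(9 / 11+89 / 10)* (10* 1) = 1069 / 11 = 97.18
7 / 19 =0.37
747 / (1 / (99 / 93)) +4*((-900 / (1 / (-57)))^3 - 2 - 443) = 16740706427969471 / 31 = 540022787999015.19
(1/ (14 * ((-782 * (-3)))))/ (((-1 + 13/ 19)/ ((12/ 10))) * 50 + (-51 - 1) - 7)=-19/ 45029124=-0.00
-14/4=-7/2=-3.50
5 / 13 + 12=161 / 13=12.38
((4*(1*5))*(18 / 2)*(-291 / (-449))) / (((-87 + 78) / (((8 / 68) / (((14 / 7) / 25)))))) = -145500 / 7633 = -19.06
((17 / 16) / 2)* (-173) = -2941 / 32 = -91.91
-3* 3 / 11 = -0.82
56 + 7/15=56.47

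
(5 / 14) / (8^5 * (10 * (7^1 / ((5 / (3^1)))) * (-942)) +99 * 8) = -1 / 3630010608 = -0.00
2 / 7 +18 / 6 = 23 / 7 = 3.29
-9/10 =-0.90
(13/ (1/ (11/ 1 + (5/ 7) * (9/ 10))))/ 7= 2119/ 98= 21.62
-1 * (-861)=861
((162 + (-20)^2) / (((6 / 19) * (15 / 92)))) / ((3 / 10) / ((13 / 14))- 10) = -6385444 / 5661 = -1127.97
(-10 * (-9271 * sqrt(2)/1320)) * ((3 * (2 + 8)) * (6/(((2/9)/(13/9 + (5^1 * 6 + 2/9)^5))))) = 69014624671468375 * sqrt(2)/48114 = 2028545084850.13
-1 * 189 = -189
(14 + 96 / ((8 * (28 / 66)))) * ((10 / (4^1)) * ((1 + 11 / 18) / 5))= 2146 / 63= 34.06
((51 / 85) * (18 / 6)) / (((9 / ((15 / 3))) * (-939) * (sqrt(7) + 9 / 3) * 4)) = -1 / 2504 + sqrt(7) / 7512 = -0.00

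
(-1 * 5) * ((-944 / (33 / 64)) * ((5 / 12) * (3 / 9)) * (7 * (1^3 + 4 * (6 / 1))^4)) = 1032500000000 / 297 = 3476430976.43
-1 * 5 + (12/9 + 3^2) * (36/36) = 16/3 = 5.33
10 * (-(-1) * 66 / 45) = 44 / 3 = 14.67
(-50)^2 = 2500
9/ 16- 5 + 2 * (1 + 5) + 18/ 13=8.95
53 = 53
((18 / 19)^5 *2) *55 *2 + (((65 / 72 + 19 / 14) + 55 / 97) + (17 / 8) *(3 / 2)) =173.90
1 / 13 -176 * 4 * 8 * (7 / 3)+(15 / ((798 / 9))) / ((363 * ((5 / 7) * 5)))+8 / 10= -2356372901 / 179322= -13140.46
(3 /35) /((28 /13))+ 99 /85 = 20067 /16660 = 1.20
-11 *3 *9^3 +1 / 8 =-192455 / 8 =-24056.88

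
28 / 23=1.22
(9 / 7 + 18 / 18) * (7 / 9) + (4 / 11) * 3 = 284 / 99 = 2.87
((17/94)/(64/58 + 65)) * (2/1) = 0.01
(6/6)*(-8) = -8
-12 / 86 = -6 / 43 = -0.14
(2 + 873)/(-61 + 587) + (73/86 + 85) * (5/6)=3311465/45236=73.20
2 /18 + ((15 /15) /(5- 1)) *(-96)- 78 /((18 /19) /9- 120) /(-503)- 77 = -100.89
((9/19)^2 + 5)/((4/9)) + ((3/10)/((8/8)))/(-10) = 423267/36100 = 11.72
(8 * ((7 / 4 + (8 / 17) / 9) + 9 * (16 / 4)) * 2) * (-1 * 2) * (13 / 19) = -2406040 / 2907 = -827.67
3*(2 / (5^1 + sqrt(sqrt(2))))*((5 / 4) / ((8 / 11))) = -4125*2^(1 / 4) / 9968 - 165*2^(3 / 4) / 9968 + 825*sqrt(2) / 9968 + 20625 / 9968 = 1.67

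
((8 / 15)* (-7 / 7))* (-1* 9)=24 / 5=4.80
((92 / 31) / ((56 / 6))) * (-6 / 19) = -414 / 4123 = -0.10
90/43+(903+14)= 39521/43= 919.09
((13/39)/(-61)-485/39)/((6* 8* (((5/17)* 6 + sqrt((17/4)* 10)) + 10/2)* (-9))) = 1928803/32287788-1425637* sqrt(170)/322877880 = 0.00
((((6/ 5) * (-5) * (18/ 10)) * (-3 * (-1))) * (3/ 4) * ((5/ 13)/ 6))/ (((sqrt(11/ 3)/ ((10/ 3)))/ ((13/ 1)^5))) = -3855735 * sqrt(33)/ 22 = -1006795.97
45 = 45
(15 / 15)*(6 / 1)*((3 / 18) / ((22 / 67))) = 67 / 22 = 3.05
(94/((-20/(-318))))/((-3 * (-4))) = 2491/20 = 124.55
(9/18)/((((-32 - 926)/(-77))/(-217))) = -16709/1916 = -8.72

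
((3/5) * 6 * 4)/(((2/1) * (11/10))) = 72/11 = 6.55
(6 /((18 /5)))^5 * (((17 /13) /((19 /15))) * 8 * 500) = 1062500000 /20007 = 53106.41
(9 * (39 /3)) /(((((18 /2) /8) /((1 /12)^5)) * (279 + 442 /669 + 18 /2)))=2899 /2002205952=0.00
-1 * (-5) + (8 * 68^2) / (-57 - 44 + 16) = -2151 / 5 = -430.20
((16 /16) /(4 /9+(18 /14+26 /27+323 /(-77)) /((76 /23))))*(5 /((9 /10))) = -62700 /1631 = -38.44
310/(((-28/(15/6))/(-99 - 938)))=803675/28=28702.68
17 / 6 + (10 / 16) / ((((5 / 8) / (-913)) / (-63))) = 57521.83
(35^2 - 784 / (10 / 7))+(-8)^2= 3701 / 5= 740.20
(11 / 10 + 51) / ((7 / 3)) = 1563 / 70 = 22.33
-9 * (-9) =81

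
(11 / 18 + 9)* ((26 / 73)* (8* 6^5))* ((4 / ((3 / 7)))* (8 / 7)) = 165814272 / 73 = 2271428.38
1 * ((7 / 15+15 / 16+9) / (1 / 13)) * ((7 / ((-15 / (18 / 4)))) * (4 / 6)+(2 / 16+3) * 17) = 67161809 / 9600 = 6996.02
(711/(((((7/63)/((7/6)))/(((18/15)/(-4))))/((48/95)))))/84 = -13.47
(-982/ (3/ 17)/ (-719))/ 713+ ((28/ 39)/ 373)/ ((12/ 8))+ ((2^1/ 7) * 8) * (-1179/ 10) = -269.47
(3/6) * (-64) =-32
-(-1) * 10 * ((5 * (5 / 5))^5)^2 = 97656250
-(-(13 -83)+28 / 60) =-1057 / 15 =-70.47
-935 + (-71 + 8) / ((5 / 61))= -8518 / 5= -1703.60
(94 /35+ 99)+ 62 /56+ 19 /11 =160961 /1540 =104.52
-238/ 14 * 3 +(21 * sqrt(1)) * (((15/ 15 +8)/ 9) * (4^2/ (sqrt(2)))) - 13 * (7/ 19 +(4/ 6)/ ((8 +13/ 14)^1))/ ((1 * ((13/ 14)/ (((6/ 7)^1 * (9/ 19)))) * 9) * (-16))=-9202343/ 180500 +168 * sqrt(2)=186.61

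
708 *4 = 2832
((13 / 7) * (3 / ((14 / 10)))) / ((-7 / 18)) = -3510 / 343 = -10.23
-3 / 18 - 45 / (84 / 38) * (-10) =8543 / 42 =203.40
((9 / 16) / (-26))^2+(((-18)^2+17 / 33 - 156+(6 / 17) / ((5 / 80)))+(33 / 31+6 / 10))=2645862477083 / 15048084480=175.83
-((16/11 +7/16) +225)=-39933/176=-226.89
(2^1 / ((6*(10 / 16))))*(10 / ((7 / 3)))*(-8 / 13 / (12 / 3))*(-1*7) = 32 / 13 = 2.46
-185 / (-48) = 185 / 48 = 3.85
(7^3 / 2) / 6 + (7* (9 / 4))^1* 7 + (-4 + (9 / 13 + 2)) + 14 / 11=119089 / 858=138.80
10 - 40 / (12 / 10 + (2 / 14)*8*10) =1510 / 221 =6.83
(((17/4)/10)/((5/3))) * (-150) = -153/4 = -38.25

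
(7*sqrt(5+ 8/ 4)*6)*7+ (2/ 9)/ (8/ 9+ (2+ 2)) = 1/ 22+ 294*sqrt(7) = 777.90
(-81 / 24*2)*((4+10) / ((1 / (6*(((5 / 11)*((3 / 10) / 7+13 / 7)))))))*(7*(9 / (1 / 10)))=-3393495 / 11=-308499.55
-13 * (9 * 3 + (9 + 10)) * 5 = -2990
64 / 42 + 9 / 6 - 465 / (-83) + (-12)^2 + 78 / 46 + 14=13495711 / 80178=168.32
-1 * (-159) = 159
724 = 724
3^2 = 9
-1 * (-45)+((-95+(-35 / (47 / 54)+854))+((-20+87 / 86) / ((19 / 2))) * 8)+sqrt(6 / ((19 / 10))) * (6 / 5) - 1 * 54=695.93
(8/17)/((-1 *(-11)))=8/187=0.04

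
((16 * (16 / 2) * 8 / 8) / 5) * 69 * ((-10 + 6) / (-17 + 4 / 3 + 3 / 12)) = 423936 / 925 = 458.31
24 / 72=1 / 3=0.33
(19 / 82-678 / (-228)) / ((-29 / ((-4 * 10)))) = 99880 / 22591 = 4.42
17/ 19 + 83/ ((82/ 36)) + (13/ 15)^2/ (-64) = 418663549/ 11217600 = 37.32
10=10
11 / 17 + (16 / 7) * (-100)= -27123 / 119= -227.92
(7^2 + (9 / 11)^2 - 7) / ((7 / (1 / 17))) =5163 / 14399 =0.36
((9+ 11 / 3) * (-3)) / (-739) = 38 / 739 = 0.05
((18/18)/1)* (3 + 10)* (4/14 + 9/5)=949/35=27.11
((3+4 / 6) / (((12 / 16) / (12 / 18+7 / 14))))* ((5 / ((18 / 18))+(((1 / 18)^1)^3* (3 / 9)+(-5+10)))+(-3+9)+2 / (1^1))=24249533 / 236196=102.67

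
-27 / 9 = -3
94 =94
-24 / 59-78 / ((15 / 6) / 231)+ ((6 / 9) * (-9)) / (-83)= -176476482 / 24485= -7207.53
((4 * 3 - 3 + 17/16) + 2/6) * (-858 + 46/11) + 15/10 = -585727/66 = -8874.65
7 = 7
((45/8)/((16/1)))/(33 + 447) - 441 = -1806333/4096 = -441.00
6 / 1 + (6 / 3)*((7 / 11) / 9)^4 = 576362408 / 96059601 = 6.00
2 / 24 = 1 / 12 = 0.08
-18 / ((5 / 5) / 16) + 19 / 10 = -2861 / 10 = -286.10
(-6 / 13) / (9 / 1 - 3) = -1 / 13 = -0.08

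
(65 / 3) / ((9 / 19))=1235 / 27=45.74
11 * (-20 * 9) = -1980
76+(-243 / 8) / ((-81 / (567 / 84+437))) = 7757 / 32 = 242.41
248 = 248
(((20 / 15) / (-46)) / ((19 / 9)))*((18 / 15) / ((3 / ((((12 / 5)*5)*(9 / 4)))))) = -324 / 2185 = -0.15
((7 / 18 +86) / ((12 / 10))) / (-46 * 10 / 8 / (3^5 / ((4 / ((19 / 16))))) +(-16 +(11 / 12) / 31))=-41215275 / 9599519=-4.29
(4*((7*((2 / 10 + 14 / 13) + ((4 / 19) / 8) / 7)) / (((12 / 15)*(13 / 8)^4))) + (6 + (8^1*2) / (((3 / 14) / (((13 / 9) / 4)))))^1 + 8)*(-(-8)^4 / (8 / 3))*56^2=-228278778.82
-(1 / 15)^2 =-1 / 225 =-0.00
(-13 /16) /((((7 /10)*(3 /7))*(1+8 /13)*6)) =-845 /3024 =-0.28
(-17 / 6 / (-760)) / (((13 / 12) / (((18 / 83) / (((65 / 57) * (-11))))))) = -459 / 7714850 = -0.00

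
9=9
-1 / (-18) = 1 / 18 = 0.06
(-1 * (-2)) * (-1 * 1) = -2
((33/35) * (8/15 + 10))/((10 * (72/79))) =68651/63000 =1.09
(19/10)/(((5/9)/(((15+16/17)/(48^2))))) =5149/217600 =0.02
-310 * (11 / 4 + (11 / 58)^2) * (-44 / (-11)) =-3454.60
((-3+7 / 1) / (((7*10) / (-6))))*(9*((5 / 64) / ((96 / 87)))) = -783 / 3584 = -0.22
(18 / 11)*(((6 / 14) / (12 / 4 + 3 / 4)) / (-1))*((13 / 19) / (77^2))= -936 / 43370635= -0.00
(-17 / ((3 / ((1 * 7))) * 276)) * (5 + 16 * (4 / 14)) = -1139 / 828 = -1.38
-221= -221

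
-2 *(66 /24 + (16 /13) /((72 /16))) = -1415 /234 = -6.05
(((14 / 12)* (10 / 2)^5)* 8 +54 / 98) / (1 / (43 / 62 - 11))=-913254753 / 3038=-300610.52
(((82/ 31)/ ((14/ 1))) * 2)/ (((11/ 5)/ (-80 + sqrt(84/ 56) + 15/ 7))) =-223450/ 16709 + 205 * sqrt(6)/ 2387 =-13.16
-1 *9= -9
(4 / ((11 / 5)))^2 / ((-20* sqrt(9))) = -0.06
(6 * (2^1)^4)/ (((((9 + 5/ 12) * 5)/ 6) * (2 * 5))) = 3456/ 2825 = 1.22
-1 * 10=-10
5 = 5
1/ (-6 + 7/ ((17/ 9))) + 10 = 373/ 39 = 9.56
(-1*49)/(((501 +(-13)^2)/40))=-196/67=-2.93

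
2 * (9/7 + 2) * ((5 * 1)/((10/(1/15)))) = 23/105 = 0.22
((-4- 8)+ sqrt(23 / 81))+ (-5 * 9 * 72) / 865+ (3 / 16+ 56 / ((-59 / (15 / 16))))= -2686155 / 163312+ sqrt(23) / 9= -15.92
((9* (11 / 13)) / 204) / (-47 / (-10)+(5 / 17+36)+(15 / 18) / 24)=5940 / 6528509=0.00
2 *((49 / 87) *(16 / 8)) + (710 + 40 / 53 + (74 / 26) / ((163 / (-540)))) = 6874461902 / 9770709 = 703.58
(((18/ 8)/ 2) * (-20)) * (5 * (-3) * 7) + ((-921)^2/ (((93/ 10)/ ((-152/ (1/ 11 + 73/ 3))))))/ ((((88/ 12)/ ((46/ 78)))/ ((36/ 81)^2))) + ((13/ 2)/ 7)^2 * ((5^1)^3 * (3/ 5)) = -1887878717635/ 286489476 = -6589.70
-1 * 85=-85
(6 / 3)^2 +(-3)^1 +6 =7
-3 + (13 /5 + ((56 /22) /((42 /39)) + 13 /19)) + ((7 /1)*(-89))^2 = 405597572 /1045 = 388131.65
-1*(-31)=31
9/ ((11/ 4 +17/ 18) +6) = 324/ 349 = 0.93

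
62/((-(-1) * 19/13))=42.42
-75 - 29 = -104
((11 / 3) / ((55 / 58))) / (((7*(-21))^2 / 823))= 0.15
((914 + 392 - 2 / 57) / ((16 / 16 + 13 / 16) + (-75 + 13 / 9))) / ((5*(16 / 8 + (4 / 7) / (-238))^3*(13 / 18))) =-29043245205639 / 45926073376768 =-0.63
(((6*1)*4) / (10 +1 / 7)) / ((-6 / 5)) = -140 / 71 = -1.97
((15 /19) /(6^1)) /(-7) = -5 /266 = -0.02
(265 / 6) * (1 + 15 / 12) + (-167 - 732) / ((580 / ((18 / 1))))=2859 / 40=71.48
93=93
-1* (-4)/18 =2/9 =0.22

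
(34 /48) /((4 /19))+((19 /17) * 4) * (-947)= -4230.28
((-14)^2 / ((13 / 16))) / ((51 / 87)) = 90944 / 221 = 411.51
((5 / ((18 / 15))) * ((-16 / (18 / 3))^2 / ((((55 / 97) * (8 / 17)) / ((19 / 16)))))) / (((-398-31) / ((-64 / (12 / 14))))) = 8772680 / 382239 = 22.95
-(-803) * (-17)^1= -13651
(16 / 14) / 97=8 / 679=0.01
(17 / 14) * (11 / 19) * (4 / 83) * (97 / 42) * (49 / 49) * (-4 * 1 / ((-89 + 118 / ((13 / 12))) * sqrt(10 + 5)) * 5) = -943228 * sqrt(15) / 180123363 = -0.02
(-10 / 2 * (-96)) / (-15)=-32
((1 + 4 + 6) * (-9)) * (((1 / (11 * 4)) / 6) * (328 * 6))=-738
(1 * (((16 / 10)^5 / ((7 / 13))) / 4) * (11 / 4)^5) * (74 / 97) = 1239448496 / 2121875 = 584.13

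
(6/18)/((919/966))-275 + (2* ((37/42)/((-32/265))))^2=-25630311377/415005696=-61.76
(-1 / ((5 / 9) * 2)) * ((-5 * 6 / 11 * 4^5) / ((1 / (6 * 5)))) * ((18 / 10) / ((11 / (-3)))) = -4478976 / 121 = -37016.33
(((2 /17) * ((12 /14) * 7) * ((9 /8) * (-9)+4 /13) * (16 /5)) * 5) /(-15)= 8168 /1105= 7.39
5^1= 5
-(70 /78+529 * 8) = -165083 /39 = -4232.90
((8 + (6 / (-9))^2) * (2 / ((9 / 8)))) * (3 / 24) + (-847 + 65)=-63190 / 81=-780.12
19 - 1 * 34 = -15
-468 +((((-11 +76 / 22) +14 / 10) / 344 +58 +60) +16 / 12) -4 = -10009187 / 28380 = -352.68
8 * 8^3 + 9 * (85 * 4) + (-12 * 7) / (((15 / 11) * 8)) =71483 / 10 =7148.30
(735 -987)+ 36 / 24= -501 / 2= -250.50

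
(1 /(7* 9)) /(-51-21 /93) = -31 /100044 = -0.00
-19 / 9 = -2.11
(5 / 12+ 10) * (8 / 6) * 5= 69.44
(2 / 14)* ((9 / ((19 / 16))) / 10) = 72 / 665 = 0.11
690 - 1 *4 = 686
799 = 799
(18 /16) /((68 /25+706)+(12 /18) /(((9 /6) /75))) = 0.00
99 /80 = 1.24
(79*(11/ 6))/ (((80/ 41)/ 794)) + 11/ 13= 183883909/ 3120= 58937.15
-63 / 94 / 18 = -7 / 188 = -0.04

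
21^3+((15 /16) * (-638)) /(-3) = 75683 /8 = 9460.38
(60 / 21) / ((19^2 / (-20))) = -0.16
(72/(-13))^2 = 5184/169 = 30.67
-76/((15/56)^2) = -238336/225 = -1059.27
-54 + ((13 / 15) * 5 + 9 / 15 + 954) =13574 / 15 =904.93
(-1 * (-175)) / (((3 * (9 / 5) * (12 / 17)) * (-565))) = -2975 / 36612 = -0.08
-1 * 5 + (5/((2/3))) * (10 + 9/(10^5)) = 2800027/40000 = 70.00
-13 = -13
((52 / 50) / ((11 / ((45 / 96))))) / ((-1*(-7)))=39 / 6160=0.01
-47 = -47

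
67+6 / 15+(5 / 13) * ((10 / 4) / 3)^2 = 158341 / 2340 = 67.67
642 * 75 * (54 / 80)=130005 / 4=32501.25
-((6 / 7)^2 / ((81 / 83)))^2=-110224 / 194481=-0.57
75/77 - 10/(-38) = 1.24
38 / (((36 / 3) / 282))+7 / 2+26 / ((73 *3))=896.62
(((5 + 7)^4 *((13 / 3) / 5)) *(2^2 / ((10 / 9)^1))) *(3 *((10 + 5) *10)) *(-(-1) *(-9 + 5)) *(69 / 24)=-334803456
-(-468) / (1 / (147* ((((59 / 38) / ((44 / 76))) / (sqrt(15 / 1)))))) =676494* sqrt(15) / 55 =47637.27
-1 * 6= -6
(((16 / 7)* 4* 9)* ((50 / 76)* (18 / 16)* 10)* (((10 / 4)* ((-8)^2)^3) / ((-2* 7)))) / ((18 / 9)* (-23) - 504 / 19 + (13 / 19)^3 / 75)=718626816000000 / 1828050497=393111.03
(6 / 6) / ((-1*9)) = -1 / 9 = -0.11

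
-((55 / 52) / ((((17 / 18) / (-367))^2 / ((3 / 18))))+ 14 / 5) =-1000171021 / 37570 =-26621.53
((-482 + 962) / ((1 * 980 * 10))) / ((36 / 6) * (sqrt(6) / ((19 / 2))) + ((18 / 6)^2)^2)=0.00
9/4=2.25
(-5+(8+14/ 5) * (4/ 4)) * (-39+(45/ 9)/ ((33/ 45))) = -10266/ 55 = -186.65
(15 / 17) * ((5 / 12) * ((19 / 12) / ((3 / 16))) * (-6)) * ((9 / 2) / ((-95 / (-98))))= -1470 / 17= -86.47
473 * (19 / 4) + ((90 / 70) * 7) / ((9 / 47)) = 9175 / 4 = 2293.75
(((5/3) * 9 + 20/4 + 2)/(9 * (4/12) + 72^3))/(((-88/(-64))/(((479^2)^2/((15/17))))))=14318942914832/5598765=2557518.12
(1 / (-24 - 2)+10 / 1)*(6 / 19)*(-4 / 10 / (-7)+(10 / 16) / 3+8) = 256891 / 9880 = 26.00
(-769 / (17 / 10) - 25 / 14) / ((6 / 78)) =-1405105 / 238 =-5903.80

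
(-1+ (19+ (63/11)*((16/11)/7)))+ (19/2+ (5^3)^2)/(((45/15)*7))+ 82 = 204657/242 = 845.69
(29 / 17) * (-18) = -522 / 17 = -30.71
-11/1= -11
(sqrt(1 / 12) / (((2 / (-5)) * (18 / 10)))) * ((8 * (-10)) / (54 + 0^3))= 250 * sqrt(3) / 729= 0.59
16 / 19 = 0.84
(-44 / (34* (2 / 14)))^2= 82.06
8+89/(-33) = 175/33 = 5.30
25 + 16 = 41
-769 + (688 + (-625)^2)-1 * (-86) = 390630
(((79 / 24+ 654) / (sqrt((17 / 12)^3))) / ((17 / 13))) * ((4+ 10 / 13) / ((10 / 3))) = 293415 * sqrt(51) / 4913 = 426.50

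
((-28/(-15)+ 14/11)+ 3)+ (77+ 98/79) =1099892/13035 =84.38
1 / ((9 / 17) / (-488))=-8296 / 9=-921.78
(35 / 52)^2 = 1225 / 2704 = 0.45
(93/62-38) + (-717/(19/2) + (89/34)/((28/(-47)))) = -2104857/18088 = -116.37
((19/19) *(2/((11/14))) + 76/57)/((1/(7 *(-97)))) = -86912/33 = -2633.70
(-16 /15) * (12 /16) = -4 /5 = -0.80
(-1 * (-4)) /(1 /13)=52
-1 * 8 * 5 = -40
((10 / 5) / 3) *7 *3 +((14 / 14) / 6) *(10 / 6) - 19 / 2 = 43 / 9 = 4.78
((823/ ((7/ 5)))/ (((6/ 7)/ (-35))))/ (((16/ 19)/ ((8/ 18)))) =-2736475/ 216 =-12668.87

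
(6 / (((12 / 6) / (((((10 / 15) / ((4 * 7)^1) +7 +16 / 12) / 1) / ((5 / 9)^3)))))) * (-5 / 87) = -85293 / 10150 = -8.40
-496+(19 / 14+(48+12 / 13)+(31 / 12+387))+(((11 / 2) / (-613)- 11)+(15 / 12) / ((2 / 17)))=-75669085 / 1338792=-56.52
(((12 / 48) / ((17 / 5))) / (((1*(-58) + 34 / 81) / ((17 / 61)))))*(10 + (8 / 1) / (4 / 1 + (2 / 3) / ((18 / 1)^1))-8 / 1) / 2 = -87885 / 124043744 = -0.00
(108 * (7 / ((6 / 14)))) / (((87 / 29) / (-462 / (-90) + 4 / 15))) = 15876 / 5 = 3175.20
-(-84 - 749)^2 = -693889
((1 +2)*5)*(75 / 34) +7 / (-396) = 222631 / 6732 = 33.07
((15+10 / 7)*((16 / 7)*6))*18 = 198720 / 49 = 4055.51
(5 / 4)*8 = 10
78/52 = 3/2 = 1.50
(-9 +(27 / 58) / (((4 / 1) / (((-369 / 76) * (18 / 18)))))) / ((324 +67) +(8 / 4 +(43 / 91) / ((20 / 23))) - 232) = -0.06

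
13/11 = 1.18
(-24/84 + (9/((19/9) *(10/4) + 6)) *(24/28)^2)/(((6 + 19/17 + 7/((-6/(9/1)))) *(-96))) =221/238728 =0.00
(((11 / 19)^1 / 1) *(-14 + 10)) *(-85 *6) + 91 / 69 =1182.37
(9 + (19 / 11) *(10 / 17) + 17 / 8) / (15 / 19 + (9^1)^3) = 345097 / 20743536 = 0.02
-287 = -287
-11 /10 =-1.10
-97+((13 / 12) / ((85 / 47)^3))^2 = -5266202746859399 / 54309530250000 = -96.97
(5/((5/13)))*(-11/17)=-143/17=-8.41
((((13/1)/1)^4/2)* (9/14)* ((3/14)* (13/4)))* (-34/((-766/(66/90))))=624886119/3002720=208.11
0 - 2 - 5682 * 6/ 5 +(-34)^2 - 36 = -28502/ 5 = -5700.40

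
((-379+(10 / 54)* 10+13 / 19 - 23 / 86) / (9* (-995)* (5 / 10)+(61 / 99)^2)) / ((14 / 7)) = 6033290505 / 143400678242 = 0.04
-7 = -7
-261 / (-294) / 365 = 87 / 35770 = 0.00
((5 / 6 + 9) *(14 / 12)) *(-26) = -5369 / 18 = -298.28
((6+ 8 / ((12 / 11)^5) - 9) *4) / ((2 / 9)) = 67739 / 1728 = 39.20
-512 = -512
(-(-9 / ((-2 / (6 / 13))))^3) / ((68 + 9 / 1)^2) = -19683 / 13026013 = -0.00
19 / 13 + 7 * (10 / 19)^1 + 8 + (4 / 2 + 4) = 4729 / 247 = 19.15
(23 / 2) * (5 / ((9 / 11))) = 1265 / 18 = 70.28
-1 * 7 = -7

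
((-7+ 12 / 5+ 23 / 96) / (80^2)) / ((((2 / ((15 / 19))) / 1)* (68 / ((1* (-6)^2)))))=-18837 / 132300800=-0.00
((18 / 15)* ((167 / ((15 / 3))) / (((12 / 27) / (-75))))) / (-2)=13527 / 4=3381.75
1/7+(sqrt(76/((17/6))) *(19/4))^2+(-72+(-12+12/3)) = 125033/238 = 525.35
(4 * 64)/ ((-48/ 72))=-384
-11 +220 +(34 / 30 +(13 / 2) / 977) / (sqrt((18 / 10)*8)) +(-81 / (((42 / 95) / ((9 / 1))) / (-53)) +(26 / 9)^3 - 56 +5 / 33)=33413*sqrt(10) / 351720 +9831187007 / 112266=87570.78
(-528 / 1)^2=278784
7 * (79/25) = 553/25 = 22.12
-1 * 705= -705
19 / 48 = 0.40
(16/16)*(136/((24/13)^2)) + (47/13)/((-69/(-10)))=40.43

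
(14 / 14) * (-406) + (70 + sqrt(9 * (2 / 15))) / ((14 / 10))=-356 + sqrt(30) / 7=-355.22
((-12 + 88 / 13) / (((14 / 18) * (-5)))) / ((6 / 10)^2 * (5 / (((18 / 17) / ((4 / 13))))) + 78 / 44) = 0.59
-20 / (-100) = 0.20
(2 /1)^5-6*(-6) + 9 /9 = 69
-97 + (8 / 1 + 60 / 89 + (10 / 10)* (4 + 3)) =-7238 / 89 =-81.33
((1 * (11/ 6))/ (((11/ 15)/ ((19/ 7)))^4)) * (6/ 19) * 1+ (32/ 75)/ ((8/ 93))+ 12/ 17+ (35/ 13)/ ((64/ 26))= 5016208246561/ 43461941600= 115.42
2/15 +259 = 3887/15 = 259.13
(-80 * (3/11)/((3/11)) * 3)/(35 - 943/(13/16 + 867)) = -3332400/470887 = -7.08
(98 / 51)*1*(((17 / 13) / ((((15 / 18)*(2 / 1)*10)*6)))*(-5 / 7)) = -7 / 390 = -0.02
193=193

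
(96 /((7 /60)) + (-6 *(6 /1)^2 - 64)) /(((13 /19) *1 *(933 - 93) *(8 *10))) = 361 /30576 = 0.01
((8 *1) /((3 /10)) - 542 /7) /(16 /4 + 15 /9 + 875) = -533 /9247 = -0.06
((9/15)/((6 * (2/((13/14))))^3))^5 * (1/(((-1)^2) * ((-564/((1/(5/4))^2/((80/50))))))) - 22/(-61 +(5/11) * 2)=10517619439063817185589815207388790009623/28727877889343732064864595221676032000000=0.37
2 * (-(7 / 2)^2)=-49 / 2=-24.50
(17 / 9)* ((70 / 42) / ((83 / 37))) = 3145 / 2241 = 1.40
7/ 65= 0.11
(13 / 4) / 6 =0.54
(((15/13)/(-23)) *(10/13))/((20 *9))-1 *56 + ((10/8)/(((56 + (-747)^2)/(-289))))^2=-130159246997257243/2324263387012944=-56.00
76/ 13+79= 84.85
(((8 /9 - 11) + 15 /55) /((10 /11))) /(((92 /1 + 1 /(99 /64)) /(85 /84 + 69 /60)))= -1216039 /4815300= -0.25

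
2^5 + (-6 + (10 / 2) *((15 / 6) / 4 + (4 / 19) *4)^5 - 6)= 4380101627355 / 81136812032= 53.98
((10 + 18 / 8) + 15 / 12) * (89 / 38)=2403 / 76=31.62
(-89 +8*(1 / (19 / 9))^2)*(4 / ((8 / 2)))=-31481 / 361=-87.20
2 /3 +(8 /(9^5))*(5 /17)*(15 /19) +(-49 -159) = -1318144066 /6357609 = -207.33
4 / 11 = 0.36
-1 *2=-2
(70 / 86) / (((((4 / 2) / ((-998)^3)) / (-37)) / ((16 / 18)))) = 5148982118560 / 387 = 13304863355.45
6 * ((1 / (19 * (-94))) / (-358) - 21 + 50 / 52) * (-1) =499681683 / 4156022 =120.23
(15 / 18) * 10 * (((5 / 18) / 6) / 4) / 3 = 125 / 3888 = 0.03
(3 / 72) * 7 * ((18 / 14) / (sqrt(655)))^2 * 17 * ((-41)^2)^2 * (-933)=-1210123670967 / 36680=-32991375.98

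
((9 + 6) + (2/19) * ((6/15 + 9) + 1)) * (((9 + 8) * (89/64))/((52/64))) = 2313377/4940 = 468.29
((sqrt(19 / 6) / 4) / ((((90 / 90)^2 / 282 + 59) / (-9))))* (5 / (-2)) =2115* sqrt(114) / 133112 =0.17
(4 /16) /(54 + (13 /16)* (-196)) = -1 /421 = -0.00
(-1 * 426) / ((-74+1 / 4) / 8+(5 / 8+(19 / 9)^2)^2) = -178879104 / 6972859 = -25.65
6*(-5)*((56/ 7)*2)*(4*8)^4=-503316480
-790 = -790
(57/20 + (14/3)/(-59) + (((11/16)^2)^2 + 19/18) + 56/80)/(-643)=-826467119/111880765440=-0.01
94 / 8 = 11.75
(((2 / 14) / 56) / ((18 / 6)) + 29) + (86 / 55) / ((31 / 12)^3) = 56055976033 / 1926881880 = 29.09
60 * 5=300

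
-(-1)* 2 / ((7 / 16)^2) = 512 / 49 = 10.45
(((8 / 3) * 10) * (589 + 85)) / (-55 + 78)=53920 / 69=781.45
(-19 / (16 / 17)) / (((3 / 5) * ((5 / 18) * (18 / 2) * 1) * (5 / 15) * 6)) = -323 / 48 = -6.73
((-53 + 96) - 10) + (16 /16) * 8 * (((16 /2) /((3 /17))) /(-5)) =-593 /15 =-39.53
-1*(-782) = 782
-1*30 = -30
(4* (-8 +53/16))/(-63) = 25/84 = 0.30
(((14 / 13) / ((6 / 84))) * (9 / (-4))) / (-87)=0.39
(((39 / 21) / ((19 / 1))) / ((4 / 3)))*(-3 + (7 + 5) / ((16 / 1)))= -351 / 2128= -0.16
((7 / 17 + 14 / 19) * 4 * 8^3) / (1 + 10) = 759808 / 3553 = 213.85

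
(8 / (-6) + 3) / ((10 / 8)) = 4 / 3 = 1.33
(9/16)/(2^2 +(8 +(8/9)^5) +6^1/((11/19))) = 0.02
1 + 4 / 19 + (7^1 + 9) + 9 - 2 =460 / 19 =24.21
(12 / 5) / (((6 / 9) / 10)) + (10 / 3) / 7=766 / 21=36.48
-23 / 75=-0.31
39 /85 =0.46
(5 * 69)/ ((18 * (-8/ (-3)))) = 115/ 16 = 7.19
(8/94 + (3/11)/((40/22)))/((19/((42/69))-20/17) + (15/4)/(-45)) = 78897/10052125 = 0.01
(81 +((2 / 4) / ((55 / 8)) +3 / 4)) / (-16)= -18001 / 3520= -5.11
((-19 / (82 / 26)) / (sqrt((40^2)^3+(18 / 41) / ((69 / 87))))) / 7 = -247 *sqrt(3642363904492246) / 1108545536149814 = -0.00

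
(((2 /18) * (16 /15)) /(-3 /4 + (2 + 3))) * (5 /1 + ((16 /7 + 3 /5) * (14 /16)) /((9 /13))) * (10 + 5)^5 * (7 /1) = 21791000 /17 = 1281823.53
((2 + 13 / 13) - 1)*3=6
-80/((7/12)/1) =-137.14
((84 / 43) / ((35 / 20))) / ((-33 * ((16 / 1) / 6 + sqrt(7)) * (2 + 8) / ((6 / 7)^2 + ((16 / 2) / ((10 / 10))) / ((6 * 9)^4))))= -1224441632 / 20528680095 + 153055204 * sqrt(7) / 6842893365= -0.00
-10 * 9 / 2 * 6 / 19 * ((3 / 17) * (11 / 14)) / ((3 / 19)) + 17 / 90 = -131627 / 10710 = -12.29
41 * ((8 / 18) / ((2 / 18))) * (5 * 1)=820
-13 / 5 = -2.60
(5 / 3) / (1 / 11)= 55 / 3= 18.33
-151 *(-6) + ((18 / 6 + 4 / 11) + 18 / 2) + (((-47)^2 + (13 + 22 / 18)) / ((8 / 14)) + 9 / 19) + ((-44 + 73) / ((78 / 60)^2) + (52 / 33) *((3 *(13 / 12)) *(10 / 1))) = 6202457011 / 1271556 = 4877.85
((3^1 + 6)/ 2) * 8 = 36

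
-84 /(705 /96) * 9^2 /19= -217728 /4465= -48.76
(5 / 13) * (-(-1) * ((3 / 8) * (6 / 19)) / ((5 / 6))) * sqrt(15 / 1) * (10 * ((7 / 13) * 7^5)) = 15882615 * sqrt(15) / 3211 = 19156.99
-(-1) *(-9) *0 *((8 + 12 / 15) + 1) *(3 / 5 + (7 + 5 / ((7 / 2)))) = 0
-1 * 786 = -786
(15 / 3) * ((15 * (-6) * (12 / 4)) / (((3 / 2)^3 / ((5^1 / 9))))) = -2000 / 9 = -222.22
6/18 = 1/3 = 0.33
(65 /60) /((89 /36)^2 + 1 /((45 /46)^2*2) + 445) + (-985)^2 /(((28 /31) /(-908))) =-33302032091077675 /34143557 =-975353332.14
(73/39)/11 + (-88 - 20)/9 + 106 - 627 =-228584/429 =-532.83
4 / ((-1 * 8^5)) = -1 / 8192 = -0.00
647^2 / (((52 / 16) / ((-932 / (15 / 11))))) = -17166317872 / 195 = -88032399.34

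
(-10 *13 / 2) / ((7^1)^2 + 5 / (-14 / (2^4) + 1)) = -65 / 89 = -0.73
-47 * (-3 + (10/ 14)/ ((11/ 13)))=7802/ 77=101.32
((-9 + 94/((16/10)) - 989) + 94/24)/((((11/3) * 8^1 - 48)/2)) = 1403/14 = 100.21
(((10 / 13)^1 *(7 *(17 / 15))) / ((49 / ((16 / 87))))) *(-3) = -544 / 7917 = -0.07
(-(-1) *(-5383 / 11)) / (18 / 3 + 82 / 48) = -63.49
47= 47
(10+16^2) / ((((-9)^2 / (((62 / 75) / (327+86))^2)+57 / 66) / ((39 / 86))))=219327108 / 36759433365899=0.00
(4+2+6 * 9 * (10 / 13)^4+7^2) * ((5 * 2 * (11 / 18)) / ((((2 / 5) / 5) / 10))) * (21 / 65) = 18239.84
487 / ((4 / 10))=2435 / 2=1217.50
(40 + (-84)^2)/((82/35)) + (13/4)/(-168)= 83448427/27552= 3028.76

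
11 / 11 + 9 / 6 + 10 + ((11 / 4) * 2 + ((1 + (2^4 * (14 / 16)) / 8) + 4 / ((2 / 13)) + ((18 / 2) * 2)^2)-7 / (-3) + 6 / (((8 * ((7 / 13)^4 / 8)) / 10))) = 31313197 / 28812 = 1086.81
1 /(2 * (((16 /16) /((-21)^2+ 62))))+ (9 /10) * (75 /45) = 253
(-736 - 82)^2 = 669124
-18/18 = -1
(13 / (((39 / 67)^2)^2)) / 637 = 20151121 / 113358609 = 0.18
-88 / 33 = -8 / 3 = -2.67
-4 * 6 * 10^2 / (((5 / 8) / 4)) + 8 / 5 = -76792 / 5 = -15358.40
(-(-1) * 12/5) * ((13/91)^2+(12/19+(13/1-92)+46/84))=-869186/4655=-186.72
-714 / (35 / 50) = -1020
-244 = -244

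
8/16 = 1/2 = 0.50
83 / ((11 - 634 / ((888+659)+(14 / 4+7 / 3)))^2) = 7204938587 / 9738334489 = 0.74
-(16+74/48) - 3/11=-4703/264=-17.81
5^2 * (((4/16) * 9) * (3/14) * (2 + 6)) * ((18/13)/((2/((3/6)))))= 6075/182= 33.38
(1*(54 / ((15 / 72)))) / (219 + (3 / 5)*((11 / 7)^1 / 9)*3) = 2268 / 1919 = 1.18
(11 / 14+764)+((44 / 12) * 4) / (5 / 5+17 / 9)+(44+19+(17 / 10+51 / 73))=27743203 / 33215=835.26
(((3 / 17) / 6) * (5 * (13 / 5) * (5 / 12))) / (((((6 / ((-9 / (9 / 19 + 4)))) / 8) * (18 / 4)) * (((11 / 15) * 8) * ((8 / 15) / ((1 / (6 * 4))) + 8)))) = -475 / 610368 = -0.00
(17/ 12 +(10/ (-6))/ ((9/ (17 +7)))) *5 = -545/ 36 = -15.14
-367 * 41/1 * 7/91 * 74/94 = -556739/611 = -911.19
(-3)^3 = -27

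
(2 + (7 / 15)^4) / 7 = 103651 / 354375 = 0.29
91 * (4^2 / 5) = 291.20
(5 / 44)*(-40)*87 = -4350 / 11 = -395.45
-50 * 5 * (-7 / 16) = 875 / 8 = 109.38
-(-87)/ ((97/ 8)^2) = 5568/ 9409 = 0.59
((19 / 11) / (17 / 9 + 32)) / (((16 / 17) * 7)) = 2907 / 375760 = 0.01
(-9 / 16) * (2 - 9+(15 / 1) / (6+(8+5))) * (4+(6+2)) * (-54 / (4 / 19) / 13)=-43011 / 52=-827.13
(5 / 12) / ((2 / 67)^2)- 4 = 463.60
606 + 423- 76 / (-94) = 48401 / 47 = 1029.81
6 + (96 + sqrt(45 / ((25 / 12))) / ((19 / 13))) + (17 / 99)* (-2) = 104.84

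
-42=-42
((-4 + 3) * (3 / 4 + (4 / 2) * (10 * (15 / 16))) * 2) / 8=-39 / 8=-4.88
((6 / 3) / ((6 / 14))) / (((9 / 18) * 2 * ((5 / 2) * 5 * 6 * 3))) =14 / 675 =0.02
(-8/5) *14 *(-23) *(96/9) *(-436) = -35940352/15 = -2396023.47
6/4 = 3/2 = 1.50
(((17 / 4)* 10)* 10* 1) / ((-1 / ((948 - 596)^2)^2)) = -6524685516800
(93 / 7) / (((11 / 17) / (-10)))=-15810 / 77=-205.32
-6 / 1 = -6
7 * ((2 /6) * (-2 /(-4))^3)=7 /24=0.29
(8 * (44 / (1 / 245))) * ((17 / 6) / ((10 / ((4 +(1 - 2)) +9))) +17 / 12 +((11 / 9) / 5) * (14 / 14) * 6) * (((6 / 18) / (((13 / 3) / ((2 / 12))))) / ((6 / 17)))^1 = 531454 / 27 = 19683.48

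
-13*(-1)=13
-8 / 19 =-0.42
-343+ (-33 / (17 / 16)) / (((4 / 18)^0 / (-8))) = -1607 / 17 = -94.53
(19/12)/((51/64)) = 304/153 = 1.99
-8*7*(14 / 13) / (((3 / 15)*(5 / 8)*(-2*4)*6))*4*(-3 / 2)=-784 / 13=-60.31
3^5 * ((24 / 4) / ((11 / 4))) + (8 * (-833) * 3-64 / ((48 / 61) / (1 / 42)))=-13488382 / 693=-19463.75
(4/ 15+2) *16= 544/ 15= 36.27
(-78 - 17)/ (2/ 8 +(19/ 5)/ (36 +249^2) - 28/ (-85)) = -2003795100/ 12222581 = -163.94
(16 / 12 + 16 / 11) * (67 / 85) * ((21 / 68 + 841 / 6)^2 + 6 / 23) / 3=115047488431 / 7959060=14454.91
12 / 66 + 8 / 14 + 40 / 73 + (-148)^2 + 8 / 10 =615670974 / 28105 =21906.10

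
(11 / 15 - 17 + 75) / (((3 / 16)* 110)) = 7048 / 2475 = 2.85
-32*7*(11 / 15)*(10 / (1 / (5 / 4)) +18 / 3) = -45584 / 15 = -3038.93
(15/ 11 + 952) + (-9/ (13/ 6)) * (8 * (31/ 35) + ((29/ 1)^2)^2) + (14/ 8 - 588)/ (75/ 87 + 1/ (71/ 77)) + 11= -235689638673959/ 80240160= -2937302.70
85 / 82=1.04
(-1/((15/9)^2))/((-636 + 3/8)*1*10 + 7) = 36/634925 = 0.00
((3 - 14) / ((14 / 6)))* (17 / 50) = -561 / 350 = -1.60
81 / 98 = 0.83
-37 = -37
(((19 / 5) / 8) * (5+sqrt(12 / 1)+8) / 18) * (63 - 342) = -7657 / 80 - 589 * sqrt(3) / 40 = -121.22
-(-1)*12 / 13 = 12 / 13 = 0.92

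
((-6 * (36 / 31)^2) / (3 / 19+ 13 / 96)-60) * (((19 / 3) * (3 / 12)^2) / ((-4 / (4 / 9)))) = 71299913 / 18508860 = 3.85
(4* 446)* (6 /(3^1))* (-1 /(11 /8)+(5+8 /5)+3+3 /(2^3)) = 1814774 /55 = 32995.89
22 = 22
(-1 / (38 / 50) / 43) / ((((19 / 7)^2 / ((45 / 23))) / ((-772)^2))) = -32853618000 / 6783551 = -4843.13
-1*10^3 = -1000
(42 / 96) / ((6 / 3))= 7 / 32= 0.22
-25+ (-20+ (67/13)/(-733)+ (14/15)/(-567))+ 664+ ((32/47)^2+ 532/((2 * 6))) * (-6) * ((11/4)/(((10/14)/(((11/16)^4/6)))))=778327720546617275/1340877916864512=580.46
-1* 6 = -6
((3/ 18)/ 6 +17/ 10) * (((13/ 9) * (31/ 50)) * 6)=125333/ 13500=9.28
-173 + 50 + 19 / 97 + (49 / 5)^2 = -64903 / 2425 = -26.76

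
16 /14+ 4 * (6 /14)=20 /7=2.86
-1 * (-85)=85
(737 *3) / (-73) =-2211 / 73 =-30.29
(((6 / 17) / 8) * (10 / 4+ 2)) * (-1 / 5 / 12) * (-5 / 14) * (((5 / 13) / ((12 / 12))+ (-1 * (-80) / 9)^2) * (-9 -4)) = -83605 / 68544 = -1.22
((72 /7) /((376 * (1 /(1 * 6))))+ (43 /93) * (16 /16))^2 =367450561 /936176409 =0.39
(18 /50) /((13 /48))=432 /325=1.33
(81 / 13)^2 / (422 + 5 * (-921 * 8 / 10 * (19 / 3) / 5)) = -405 / 44278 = -0.01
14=14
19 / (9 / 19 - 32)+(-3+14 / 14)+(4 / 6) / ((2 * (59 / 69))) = -78204 / 35341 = -2.21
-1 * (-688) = 688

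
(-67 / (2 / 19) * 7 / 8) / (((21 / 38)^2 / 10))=-2297765 / 126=-18236.23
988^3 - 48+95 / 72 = 69438976223 / 72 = 964430225.32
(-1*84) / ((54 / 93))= -434 / 3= -144.67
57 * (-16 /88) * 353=-40242 /11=-3658.36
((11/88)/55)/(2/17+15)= 17/113080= 0.00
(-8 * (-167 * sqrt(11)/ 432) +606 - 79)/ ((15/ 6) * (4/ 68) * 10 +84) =2839 * sqrt(11)/ 78462 +8959/ 1453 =6.29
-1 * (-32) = 32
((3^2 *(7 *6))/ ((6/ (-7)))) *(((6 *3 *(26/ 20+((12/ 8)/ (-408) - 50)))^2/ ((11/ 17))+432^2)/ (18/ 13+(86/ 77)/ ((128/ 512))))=-16502367011098059/ 159337600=-103568567.69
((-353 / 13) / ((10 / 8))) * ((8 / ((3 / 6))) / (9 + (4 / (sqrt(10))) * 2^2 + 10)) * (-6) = 86.68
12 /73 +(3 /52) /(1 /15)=3909 /3796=1.03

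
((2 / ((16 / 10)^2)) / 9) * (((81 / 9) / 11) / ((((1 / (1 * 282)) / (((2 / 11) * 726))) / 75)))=793125 / 4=198281.25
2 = 2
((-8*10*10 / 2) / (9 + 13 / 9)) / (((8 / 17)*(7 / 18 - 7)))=4050 / 329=12.31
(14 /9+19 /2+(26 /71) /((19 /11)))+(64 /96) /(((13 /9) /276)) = 43767779 /315666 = 138.65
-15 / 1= -15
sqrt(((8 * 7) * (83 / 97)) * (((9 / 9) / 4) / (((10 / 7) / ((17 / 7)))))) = sqrt(4790345) / 485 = 4.51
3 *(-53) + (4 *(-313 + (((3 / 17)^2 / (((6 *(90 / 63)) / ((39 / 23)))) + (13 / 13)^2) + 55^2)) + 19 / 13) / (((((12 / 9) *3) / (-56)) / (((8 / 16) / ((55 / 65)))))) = -32883248819 / 365585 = -89946.93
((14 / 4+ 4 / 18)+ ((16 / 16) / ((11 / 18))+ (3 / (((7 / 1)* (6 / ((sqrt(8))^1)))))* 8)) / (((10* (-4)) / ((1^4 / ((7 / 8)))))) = -1061 / 6930 - 8* sqrt(2) / 245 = -0.20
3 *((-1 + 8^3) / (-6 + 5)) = -1533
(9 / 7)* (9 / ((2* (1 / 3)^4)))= 6561 / 14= 468.64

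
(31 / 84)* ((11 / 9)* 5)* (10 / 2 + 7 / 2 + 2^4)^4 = 1404140815 / 1728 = 812581.49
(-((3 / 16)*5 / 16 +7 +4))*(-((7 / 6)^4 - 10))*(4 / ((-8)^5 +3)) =29892529 / 2717660160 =0.01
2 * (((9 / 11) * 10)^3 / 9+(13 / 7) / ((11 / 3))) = 1143438 / 9317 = 122.73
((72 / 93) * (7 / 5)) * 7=1176 / 155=7.59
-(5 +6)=-11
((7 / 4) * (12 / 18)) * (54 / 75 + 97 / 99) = 29449 / 14850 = 1.98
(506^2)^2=65554433296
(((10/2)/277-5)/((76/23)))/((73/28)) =-222180/384199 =-0.58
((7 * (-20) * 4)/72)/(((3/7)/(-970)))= 475300/27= 17603.70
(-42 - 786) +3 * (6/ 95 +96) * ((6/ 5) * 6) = 592308/ 475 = 1246.96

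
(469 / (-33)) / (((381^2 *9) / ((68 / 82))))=-15946 / 1767625497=-0.00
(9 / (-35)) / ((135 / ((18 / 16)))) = -3 / 1400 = -0.00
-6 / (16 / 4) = -3 / 2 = -1.50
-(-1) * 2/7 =2/7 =0.29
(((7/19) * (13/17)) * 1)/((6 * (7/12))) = 26/323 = 0.08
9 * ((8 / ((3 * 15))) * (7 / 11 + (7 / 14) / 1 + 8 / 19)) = 2604 / 1045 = 2.49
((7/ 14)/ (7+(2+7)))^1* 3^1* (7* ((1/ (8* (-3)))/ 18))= -7/ 4608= -0.00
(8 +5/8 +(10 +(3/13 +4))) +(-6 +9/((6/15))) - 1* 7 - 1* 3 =3053/104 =29.36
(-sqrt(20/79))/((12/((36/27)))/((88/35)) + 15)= -176 *sqrt(395)/129165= -0.03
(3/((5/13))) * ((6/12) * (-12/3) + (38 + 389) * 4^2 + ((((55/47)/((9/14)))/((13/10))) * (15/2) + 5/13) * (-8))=2471950/47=52594.68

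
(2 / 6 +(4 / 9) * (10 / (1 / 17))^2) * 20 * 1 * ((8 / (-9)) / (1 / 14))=-258950720 / 81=-3196922.47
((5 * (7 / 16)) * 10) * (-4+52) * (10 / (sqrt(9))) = 3500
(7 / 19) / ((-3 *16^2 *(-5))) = 7 / 72960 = 0.00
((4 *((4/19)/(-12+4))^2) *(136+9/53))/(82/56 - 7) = -202076/2965615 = -0.07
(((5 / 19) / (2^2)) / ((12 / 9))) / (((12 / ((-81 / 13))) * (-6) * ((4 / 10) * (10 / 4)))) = 135 / 31616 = 0.00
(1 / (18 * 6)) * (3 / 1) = 1 / 36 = 0.03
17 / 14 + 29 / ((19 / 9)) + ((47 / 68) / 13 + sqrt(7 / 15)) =sqrt(105) / 15 + 1764085 / 117572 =15.69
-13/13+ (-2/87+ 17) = 1390/87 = 15.98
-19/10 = -1.90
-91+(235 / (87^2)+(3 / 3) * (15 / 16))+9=-9813233 / 121104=-81.03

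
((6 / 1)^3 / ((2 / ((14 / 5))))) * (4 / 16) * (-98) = -37044 / 5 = -7408.80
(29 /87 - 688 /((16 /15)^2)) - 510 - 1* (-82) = -49553 /48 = -1032.35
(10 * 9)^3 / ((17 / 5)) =3645000 / 17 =214411.76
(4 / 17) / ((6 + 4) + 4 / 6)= 3 / 136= 0.02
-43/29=-1.48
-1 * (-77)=77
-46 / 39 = -1.18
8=8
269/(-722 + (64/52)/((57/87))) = -0.37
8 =8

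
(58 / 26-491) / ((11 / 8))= -50832 / 143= -355.47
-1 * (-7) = 7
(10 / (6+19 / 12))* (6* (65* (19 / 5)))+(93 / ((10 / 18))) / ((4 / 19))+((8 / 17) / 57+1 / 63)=2749.46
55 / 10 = 11 / 2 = 5.50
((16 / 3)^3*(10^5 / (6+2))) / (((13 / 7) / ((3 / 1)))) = 358400000 / 117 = 3063247.86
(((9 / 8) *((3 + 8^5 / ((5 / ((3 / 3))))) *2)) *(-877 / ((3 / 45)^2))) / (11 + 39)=-2328805971 / 40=-58220149.28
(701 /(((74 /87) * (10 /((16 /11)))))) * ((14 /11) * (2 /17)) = 6830544 /380545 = 17.95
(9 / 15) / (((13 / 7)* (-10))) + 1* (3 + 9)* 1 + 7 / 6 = 12806 / 975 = 13.13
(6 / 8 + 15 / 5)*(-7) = -105 / 4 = -26.25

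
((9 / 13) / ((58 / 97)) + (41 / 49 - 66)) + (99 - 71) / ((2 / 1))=-1847501 / 36946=-50.01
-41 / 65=-0.63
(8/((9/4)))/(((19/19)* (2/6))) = 32/3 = 10.67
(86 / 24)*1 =43 / 12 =3.58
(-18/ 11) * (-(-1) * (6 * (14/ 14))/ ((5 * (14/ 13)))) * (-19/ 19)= 702/ 385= 1.82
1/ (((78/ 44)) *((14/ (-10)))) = -110/ 273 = -0.40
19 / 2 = 9.50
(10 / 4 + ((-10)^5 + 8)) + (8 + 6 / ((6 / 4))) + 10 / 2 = -199945 / 2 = -99972.50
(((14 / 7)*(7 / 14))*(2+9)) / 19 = 0.58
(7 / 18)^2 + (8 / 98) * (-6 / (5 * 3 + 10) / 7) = 412399 / 2778300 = 0.15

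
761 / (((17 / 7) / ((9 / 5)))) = 47943 / 85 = 564.04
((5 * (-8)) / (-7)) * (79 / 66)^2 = 62410 / 7623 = 8.19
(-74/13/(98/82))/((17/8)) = -24272/10829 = -2.24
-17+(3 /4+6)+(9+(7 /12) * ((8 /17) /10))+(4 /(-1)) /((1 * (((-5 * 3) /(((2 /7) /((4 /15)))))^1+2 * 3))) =-737 /1020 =-0.72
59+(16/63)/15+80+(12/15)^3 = 3296371/23625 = 139.53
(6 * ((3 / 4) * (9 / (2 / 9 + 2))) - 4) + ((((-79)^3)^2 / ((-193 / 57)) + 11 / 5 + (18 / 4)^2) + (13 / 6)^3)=-7482231876054059 / 104220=-71792668164.02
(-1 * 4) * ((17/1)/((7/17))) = -1156/7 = -165.14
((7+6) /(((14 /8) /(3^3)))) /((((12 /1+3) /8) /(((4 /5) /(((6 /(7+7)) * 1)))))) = 4992 /25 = 199.68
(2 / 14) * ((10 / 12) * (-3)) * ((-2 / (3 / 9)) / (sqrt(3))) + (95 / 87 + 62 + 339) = 5 * sqrt(3) / 7 + 34982 / 87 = 403.33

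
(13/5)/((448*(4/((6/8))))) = 0.00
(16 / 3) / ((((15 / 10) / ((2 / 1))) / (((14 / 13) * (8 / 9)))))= 6.81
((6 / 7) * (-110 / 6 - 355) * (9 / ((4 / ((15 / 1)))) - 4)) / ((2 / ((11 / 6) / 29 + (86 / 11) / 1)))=-35902300 / 957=-37515.46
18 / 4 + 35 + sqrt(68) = 2 * sqrt(17) + 79 / 2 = 47.75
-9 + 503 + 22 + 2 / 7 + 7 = 3663 / 7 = 523.29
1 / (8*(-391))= -1 / 3128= -0.00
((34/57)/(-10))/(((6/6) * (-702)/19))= 17/10530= 0.00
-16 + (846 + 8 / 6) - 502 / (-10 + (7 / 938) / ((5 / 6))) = 8851928 / 10041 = 881.58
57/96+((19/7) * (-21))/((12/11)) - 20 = -2293/32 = -71.66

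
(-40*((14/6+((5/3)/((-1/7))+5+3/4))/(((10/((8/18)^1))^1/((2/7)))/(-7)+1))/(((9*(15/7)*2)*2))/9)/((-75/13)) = 7826/2241675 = 0.00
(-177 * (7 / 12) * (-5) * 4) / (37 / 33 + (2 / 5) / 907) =309037575 / 167861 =1841.03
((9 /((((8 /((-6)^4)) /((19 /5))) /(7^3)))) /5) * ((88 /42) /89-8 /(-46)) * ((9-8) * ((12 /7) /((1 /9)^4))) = 844086032.00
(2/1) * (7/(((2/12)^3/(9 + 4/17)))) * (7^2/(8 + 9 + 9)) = 11631816/221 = 52632.65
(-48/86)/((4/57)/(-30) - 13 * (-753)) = -20520/359892499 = -0.00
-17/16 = -1.06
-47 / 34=-1.38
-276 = -276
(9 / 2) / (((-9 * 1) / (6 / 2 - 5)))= 1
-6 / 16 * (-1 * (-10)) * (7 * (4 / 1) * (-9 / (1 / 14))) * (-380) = -5027400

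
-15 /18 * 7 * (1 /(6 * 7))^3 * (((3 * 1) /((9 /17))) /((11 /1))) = -85 /2095632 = -0.00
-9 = -9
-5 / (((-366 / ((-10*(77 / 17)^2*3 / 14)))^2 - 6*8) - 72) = 89676125 / 909100436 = 0.10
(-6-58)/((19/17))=-1088/19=-57.26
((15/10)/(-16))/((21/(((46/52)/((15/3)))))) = -23/29120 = -0.00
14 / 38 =7 / 19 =0.37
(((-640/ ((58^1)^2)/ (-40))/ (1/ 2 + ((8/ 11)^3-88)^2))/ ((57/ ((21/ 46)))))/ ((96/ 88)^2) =1500512167/ 359877336294727476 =0.00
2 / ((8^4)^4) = 1 / 140737488355328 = 0.00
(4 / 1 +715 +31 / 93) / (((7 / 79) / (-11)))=-1875302 / 21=-89300.10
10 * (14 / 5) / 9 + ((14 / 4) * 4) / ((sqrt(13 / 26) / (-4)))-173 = -1529 / 9-56 * sqrt(2) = -249.08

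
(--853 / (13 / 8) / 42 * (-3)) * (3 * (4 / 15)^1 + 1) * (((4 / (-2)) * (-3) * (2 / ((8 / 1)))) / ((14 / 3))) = -69093 / 3185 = -21.69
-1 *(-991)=991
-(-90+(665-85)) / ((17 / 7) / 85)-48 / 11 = -188698 / 11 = -17154.36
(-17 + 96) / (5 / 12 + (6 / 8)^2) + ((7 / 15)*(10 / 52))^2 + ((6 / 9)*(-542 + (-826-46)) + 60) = -229323937 / 285948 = -801.98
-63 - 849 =-912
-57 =-57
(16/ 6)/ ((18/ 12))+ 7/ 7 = 25/ 9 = 2.78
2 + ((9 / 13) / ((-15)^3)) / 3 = 29249 / 14625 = 2.00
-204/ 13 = -15.69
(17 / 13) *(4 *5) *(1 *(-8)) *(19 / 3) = -51680 / 39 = -1325.13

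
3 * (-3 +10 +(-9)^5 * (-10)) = 1771491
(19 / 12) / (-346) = -19 / 4152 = -0.00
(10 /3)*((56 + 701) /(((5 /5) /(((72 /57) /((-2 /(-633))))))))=19167240 /19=1008802.11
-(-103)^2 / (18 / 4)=-21218 / 9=-2357.56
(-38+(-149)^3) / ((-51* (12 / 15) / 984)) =1356274670 / 17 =79780862.94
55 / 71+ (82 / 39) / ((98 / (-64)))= -0.60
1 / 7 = 0.14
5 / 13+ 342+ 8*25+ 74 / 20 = 70991 / 130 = 546.08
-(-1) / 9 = 1 / 9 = 0.11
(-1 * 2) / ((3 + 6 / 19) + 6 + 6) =-38 / 291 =-0.13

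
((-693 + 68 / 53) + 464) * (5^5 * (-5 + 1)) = 2846462.26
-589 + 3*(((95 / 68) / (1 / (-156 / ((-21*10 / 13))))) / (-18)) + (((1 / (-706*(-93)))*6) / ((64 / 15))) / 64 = -9460948709141 / 16001642496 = -591.25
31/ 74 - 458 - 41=-36895/ 74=-498.58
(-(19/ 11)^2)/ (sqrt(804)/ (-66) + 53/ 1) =-57399/ 1019600-361 * sqrt(201)/ 11215600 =-0.06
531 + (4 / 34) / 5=45137 / 85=531.02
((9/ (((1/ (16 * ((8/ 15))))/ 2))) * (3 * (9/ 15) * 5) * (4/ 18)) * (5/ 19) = 1536/ 19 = 80.84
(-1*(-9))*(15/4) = 135/4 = 33.75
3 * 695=2085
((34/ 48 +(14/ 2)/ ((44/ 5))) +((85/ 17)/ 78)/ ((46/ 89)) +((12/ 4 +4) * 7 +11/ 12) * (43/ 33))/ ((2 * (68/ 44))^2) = 173669815/ 24886368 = 6.98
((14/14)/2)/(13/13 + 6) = 1/14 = 0.07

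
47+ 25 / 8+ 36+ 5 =729 / 8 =91.12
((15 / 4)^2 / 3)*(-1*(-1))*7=525 / 16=32.81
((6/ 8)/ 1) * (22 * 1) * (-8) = -132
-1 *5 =-5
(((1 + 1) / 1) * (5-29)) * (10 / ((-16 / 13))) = 390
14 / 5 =2.80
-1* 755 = -755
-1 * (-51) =51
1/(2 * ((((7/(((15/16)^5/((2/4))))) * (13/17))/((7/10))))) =2581875/27262976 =0.09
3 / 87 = 1 / 29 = 0.03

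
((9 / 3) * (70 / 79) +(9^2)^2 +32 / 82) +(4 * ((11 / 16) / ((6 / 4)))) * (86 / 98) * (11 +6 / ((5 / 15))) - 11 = 6284674619 / 952266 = 6599.70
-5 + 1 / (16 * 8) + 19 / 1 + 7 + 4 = 3201 / 128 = 25.01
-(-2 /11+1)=-9 /11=-0.82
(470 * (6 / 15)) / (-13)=-188 / 13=-14.46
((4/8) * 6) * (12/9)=4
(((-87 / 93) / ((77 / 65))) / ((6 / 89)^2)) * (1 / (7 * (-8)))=14931085 / 4812192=3.10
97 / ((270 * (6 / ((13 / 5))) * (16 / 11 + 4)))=13871 / 486000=0.03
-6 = -6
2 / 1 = 2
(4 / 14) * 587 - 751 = -4083 / 7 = -583.29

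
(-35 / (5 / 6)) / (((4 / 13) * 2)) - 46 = -457 / 4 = -114.25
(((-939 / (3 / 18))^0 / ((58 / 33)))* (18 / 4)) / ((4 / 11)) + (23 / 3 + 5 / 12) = 21053 / 1392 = 15.12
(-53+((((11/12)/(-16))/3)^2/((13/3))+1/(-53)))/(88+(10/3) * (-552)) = 4039919347/133498699776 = 0.03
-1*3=-3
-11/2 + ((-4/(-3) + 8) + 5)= 53/6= 8.83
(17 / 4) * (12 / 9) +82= 263 / 3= 87.67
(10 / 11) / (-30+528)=5 / 2739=0.00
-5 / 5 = -1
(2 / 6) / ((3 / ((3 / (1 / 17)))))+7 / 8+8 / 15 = 283 / 40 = 7.08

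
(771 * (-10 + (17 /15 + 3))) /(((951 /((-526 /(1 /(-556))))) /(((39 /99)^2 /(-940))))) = 25404482896 /110625075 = 229.64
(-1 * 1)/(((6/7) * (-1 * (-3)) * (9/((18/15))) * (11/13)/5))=-91/297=-0.31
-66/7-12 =-150/7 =-21.43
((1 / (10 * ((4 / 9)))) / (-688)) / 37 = -9 / 1018240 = -0.00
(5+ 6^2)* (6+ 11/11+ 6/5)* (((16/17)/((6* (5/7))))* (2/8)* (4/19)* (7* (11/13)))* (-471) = -1138010104/104975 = -10840.77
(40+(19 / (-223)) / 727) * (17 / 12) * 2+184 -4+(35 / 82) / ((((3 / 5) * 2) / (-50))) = 5494679371 / 19940883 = 275.55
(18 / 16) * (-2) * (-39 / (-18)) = -39 / 8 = -4.88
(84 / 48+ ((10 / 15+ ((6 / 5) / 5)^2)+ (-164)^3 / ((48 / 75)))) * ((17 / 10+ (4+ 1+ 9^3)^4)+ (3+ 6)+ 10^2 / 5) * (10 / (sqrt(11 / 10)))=-150036497521251804697481 * sqrt(110) / 82500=-19073891654393685207.41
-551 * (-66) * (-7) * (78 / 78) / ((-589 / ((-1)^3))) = -432.19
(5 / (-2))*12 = -30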